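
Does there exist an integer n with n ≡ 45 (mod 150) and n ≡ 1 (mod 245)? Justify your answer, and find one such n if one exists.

No such integer exists.

Both moduli are multiples of 5 = gcd(150, 245), so any solution would satisfy n ≡ 45 and n ≡ 1 modulo 5 simultaneously.
However 45 ≡ 0 and 1 ≡ 1 (mod 5), and 0 ≠ 1.
Hence the system has no solution.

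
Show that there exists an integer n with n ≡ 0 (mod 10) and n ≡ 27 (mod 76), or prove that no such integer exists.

No such integer exists.

Reduce both congruences modulo 2, which divides 10 and 76: they say n ≡ 0 (mod 2) and n ≡ 27 (mod 2).
But 0 mod 2 = 0 while 27 mod 2 = 1, a contradiction.
Hence the system has no solution.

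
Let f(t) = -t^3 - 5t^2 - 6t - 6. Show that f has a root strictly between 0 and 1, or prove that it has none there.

No.

f(0) = -6 and f(1) = -18, both negative, so a sign-change argument is unavailable; we show f keeps this sign on the whole interval.
The nonzero coefficients of f are all negative, so for t > 0 every term of f(t) is negative (the constant term -6 strictly so).
So f is strictly negative on (0, 1); no root exists in the interval.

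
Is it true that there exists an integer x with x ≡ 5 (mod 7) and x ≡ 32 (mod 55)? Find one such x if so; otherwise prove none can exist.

The moduli 7 and 55 are coprime, so by the Chinese Remainder Theorem a unique solution modulo 385 exists.
Write x = 5 + 7t and require 5 + 7t ≡ 32 (mod 55), i.e. 7t ≡ 27 (mod 55).
Invert 7 mod 55 by the Euclidean algorithm: 55 = 7·7 + 6, 7 = 1·6 + 1, 6 = 6·1 + 0; back-substituting, 1 = 7 − 1·6 = 7 − (55 − 7·7) = −55 + 8·7. Hence 7·8 ≡ 1, so 7⁻¹ ≡ 8 (mod 55).
Multiplying by 8: t ≡ 8·27 = 216 ≡ 51 (mod 55).
With t = 51: x = 5 + 7·51 = 362.
Check: 362 mod 7 = 5, 362 mod 55 = 32. ✓

x = 362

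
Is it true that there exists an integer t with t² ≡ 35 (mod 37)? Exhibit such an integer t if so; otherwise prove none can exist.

No, no such integer exists.

Apply Euler's criterion with the prime 37: 35 is a quadratic residue iff 35^18 ≡ 1 (mod 37), and a non-residue iff it is ≡ −1.
Repeated squaring mod 37: 35^2 = 1225 ≡ 4; 35^4 ≡ 4² = 16 ≡ 16; 35^8 ≡ 16² = 256 ≡ 34; 35^16 ≡ 34² = 1156 ≡ 9.
Since 18 = 16 + 2, 35^18 ≡ 9 · 4; multiplying out mod 37: 9·4 = 36 ≡ 36. Thus 35^18 ≡ 36 ≡ −1 (mod 37).
The value −1 means 35 is a non-residue modulo 37, so t² ≡ 35 (mod 37) is impossible.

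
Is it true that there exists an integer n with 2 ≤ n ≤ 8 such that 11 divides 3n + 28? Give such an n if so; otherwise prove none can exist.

There is no such integer n in that range.

The values of 3n + 28 for n = 2, 3, …, 8 are 34, 37, 40, 43, 46, 49, 52; reduced mod 11 these are 1, 4, 7, 10, 2, 5, 8.
The residue 0 does not occur, so no n in [2, 8] makes 3n + 28 a multiple of 11.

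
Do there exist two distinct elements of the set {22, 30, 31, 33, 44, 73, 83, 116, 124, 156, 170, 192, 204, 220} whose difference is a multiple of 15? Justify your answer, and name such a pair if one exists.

Two integers differ by a multiple of 15 exactly when they have the same residue mod 15. The residues are 22↦7, 30↦0, 31↦1, 33↦3, 44↦14, 73↦13, 83↦8, 116↦11, 124↦4, 156↦6, 170↦5, 192↦12, 204↦9, 220↦10.
All 14 residues are distinct, so no two elements differ by a multiple of 15.

No such pair exists.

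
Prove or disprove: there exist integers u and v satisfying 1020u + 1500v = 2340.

Every value of 1020u + 1500v is a multiple of gcd(1020, 1500) = 60; since 60 ∣ 2340, solutions exist.
Dividing through by 60 reduces the equation to 17u + 25v = 39.
Dividing repeatedly: 25 = 1·17 + 8, 17 = 2·8 + 1, 8 = 8·1 + 0.
Working back up the chain: 1 = 17 − 2·8 = 17 − 2·(25 − 1·17) = −2·25 + 3·17. So 17·3 + 25·(-2) = 1.
Multiplying through by 39: u = 3·39 = 117, v = (-2)·39 = -78 is a solution.
Shifting by a multiple of (25, −17) keeps it a solution: u = 117 − 4·25 = 17, v = -78 + 4·17 = -10.
Indeed 1020·17 + 1500·(-10) = 17340 − 15000 = 2340.

u = 17, v = -10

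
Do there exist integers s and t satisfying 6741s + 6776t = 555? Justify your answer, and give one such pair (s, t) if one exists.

Both 6741 and 6776 are divisible by gcd(6741, 6776) = 7, hence so is any combination 6741s + 6776t.
But 555 = 7·79 + 2, so 7 ∤ 555.
Therefore 6741s + 6776t = 555 has no solution in integers.

No such integers exist.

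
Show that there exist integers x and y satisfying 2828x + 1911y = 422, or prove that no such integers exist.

There are no such integers.

Both 2828 and 1911 are divisible by gcd(2828, 1911) = 7, hence so is any combination 2828x + 1911y.
But 422 = 7·60 + 2, so 7 ∤ 422.
Hence no integers x, y satisfy the equation.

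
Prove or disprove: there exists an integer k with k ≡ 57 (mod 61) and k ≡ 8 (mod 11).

k = 118

gcd(61, 11) = 1, so the Chinese Remainder Theorem guarantees exactly one residue class mod 671 satisfying both.
Any solution of the first congruence is k = 57 + 61t; substituting into the second, 61t ≡ 8 − 57 ≡ 6 (mod 11).
61 ≡ 6 (mod 11), so this reads 6t ≡ 6 (mod 11). Invert 6 mod 11 by the Euclidean algorithm: 11 = 1·6 + 5, 6 = 1·5 + 1, 5 = 5·1 + 0; back-substituting, 1 = 6 − 1·5 = 6 − (11 − 1·6) = −11 + 2·6. Hence 6·2 ≡ 1, so 6⁻¹ ≡ 2 (mod 11).
Multiplying by 2: t ≡ 2·6 = 12 ≡ 1 (mod 11).
Taking t = 1 gives k = 57 + 61·1 = 118.
Check: 118 mod 61 = 57, 118 mod 11 = 8. ✓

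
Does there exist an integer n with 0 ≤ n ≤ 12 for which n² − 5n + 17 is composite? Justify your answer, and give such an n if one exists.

There is no such integer n in that range.

The values for n = 0, 1, …, 12 are 17, 13, 11, 11, 13, 17, 23, 31, 41, 53, 67, 83, 101, and each of these is prime.
So no value in the range makes the expression composite.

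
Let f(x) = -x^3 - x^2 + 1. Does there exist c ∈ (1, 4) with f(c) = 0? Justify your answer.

No such root exists.

f(1) = -1 and f(4) = -79, both negative, so a sign-change argument is unavailable; we show f keeps this sign on the whole interval.
Substitute x = 1 + u, where 0 < u < 3 on the interval. Expanding, f(1 + u) = -u^3 - 4u^2 - 5u - 1.
All 4 nonzero coefficients of this polynomial in u are negative; hence for u > 0 the value is a sum of negative terms (the constant -1 among them).
Therefore f(x) < 0 throughout (1, 4), and f has no zero there.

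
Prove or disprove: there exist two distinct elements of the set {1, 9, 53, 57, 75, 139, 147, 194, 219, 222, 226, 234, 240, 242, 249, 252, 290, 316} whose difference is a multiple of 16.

9 mod 16 = 9 and 57 mod 16 = 9, so 57 − 9 = 48 = 3·16.

9 and 57 are such a pair.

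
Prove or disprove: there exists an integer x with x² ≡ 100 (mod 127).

Take x = 10. Then 10² = 100, and since 0 ≤ 100 < 127 this is already reduced: 10² ≡ 100 (mod 127).

x = 10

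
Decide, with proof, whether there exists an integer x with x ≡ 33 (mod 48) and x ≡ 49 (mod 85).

The moduli 48 and 85 are coprime, so by the Chinese Remainder Theorem a unique solution modulo 4080 exists.
Write x = 33 + 48t and require 33 + 48t ≡ 49 (mod 85), i.e. 48t ≡ 16 (mod 85).
To invert 48 modulo 85: 85 = 1·48 + 37, 48 = 1·37 + 11, 37 = 3·11 + 4, 11 = 2·4 + 3, 4 = 1·3 + 1, 3 = 3·1 + 0, and unwinding, 1 = 4 − 1·3 = 4 − (11 − 2·4) = −11 + 3·4 = −11 + 3·(37 − 3·11) = 3·37 − 10·11 = 3·37 − 10·(48 − 1·37) = −10·48 + 13·37 = −10·48 + 13·(85 − 1·48) = 13·85 − 23·48. Thus 48⁻¹ ≡ -23 ≡ 62 (mod 85).
Therefore t ≡ 62·16 = 992 ≡ 57 (mod 85).
Taking t = 57 gives x = 33 + 48·57 = 2769.
Check: 2769 mod 48 = 33, 2769 mod 85 = 49. ✓

x = 2769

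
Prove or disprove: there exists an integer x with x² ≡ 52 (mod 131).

Take x = 107. Then 107² = 11449 = 87·131 + 52, so 107² ≡ 52 (mod 131).

x = 107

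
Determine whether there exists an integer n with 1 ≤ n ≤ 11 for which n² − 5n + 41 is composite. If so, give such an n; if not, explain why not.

n = 2

At n = 2: 2² − 5·2 + 41 = 35 = 5·7, which is composite.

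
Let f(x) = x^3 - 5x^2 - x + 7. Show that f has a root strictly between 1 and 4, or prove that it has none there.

Yes, f has a root in the interval.

f(1) = 2 and f(4) = -13, which have opposite signs.
Since f is a polynomial it is continuous on [1, 4].
By the Intermediate Value Theorem f must vanish at some point of (1, 4).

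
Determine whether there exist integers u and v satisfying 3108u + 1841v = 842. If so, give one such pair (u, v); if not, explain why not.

Both 3108 and 1841 are divisible by gcd(3108, 1841) = 7, hence so is any combination 3108u + 1841v.
But 842 = 7·120 + 2, so 7 ∤ 842.
Therefore 3108u + 1841v = 842 has no solution in integers.

No such integers exist.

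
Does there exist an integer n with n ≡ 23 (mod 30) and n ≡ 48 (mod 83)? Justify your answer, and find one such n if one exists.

n = 2123

The moduli 30 and 83 are coprime, so by the Chinese Remainder Theorem a unique solution modulo 2490 exists.
Any solution of the first congruence is n = 23 + 30t; substituting into the second, 30t ≡ 48 − 23 ≡ 25 (mod 83).
To invert 30 modulo 83: 83 = 2·30 + 23, 30 = 1·23 + 7, 23 = 3·7 + 2, 7 = 3·2 + 1, 2 = 2·1 + 0, and unwinding, 1 = 7 − 3·2 = 7 − 3·(23 − 3·7) = −3·23 + 10·7 = −3·23 + 10·(30 − 1·23) = 10·30 − 13·23 = 10·30 − 13·(83 − 2·30) = −13·83 + 36·30. Thus 30⁻¹ ≡ 36 (mod 83).
Therefore t ≡ 36·25 = 900 ≡ 70 (mod 83).
Taking t = 70 gives n = 23 + 30·70 = 2123.
Verify: 2123 = 70·30 + 23 and 2123 = 25·83 + 48. ✓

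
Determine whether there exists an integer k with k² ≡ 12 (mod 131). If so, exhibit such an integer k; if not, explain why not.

k = 55

Take k = 55. Then 55² = 3025 = 23·131 + 12, so 55² ≡ 12 (mod 131).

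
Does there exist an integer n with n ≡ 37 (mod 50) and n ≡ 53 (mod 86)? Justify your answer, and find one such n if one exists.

The moduli are not coprime: gcd(50, 86) = 2. Compatibility requires 2 ∣ (53 − 37) = 16, which holds, so solutions exist.
Put n = 37 + 50t, so we need 50t ≡ 16 (mod 86), equivalently (divide by 2) 25t ≡ 8 (mod 43).
Since 25·31 = 775 = 18·43 + 1, the inverse of 25 mod 43 is 31.
Multiplying by 31: t ≡ 31·8 = 248 ≡ 33 (mod 43).
Then n = 37 + 50·33 = 1687.
Verify: 1687 = 33·50 + 37 and 1687 = 19·86 + 53. ✓

n = 1687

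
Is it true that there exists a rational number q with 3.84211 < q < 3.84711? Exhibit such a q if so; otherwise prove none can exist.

q = 50/13

Scale by 13: the interval becomes (49.94743, 50.01243), which contains the integer 50.
Hence 50/13 is a rational number with 3.84211 < 50/13 < 3.84711.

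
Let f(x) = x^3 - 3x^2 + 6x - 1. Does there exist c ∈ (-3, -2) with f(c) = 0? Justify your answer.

No.

Evaluate at the endpoints: f(-3) = -73, f(-2) = -33 — same sign (negative).
f'(x) = 3x^2 - 6x + 6 has discriminant (-6)² − 4·3·6 = -36 < 0, so f' has no real roots and is positive for every real x.
So f is strictly increasing; between -3 and -2 its values lie between f(-3) = -73 and f(-2) = -33, all negative. Therefore f has no root in (-3, -2).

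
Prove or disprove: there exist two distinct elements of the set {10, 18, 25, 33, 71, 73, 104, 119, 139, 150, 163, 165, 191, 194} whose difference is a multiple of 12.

18 mod 12 = 6 and 150 mod 12 = 6, so 150 − 18 = 132 = 11·12.

Yes: 18 and 150.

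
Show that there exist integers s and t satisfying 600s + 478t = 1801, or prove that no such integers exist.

No such integers exist.

gcd(600, 478) = 2, so every integer of the form 600s + 478t is a multiple of 2.
But 1801 is not a multiple of 2 (it leaves remainder 1).
Therefore 600s + 478t = 1801 has no solution in integers.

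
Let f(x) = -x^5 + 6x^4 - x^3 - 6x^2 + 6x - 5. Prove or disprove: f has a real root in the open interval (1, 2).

f(1) = -1 and f(2) = 39, which have opposite signs.
Since f is a polynomial it is continuous on [1, 2].
By the Intermediate Value Theorem f must vanish at some point of (1, 2).

Such a root exists.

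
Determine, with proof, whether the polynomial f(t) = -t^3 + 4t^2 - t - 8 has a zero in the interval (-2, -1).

Such a root exists.

f(-2) = 18 and f(-1) = -2, which have opposite signs.
f is continuous everywhere (it is a polynomial), in particular on [-2, -1].
By the Intermediate Value Theorem, f takes the value 0 somewhere in the open interval.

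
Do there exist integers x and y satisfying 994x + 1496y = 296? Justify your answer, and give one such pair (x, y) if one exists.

x = 360, y = -239

Every value of 994x + 1496y is a multiple of gcd(994, 1496) = 2; since 2 ∣ 296, solutions exist.
Dividing through by 2 reduces the equation to 497x + 748y = 148.
Dividing repeatedly: 748 = 1·497 + 251, 497 = 1·251 + 246, 251 = 1·246 + 5, 246 = 49·5 + 1, 5 = 5·1 + 0.
Back-substituting, 1 = 246 − 49·5 = 246 − 49·(251 − 1·246) = −49·251 + 50·246 = −49·251 + 50·(497 − 1·251) = 50·497 − 99·251 = 50·497 − 99·(748 − 1·497) = −99·748 + 149·497; that is, 497·149 + 748·(-99) = 1.
Times 148: 497·22052 + 748·(-14652) = 148, so (22052, -14652) solves it.
The general solution is x = 22052 + 748k, y = -14652 − 497k; taking k = -29 gives the smaller pair x = 360, y = -239.
Check: 994·360 + 1496·(-239) = 357840 − 357544 = 296. ✓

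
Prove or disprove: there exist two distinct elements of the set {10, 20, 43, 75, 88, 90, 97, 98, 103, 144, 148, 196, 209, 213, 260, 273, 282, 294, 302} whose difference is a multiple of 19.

No such pair exists.

Residues mod 19: 10↦10, 20↦1, 43↦5, 75↦18, 88↦12, 90↦14, 97↦2, 98↦3, 103↦8, 144↦11, 148↦15, 196↦6, 209↦0, 213↦4, 260↦13, 273↦7, 282↦16, 294↦9, 302↦17.
No residue repeats among the 19 elements, so no pair has difference ≡ 0 (mod 19).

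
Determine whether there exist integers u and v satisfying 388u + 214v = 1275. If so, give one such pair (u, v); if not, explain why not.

Both 388 and 214 are divisible by gcd(388, 214) = 2, hence so is any combination 388u + 214v.
However 1275 leaves remainder 1 on division by 2.
Hence no integers u, v satisfy the equation.

There are no such integers.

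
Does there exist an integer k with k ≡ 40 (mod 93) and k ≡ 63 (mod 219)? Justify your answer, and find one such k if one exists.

Both moduli are multiples of 3 = gcd(93, 219), so any solution would satisfy k ≡ 40 and k ≡ 63 modulo 3 simultaneously.
However 40 ≡ 1 and 63 ≡ 0 (mod 3), and 1 ≠ 0.
So no integer satisfies both congruences.

No such integer exists.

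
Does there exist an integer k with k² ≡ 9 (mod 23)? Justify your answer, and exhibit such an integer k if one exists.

k = 20

k = 20 works: 20² = 400, and 400 − 9 = 391 = 17·23.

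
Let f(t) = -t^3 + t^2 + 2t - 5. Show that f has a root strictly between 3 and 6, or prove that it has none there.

f has no root in that interval.

f(3) = -17 and f(6) = -173, both negative, so a sign-change argument is unavailable; we show f keeps this sign on the whole interval.
Substitute t = 3 + u, where 0 < u < 3 on the interval. Expanding, f(3 + u) = -u^3 - 8u^2 - 19u - 17.
The nonzero coefficients here are all negative, so for u > 0 every term is negative (or zero), and the constant term -17 is strictly negative.
So f is strictly negative on (3, 6); no root exists in the interval.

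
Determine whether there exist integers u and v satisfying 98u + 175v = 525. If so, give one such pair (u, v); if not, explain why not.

u = 0, v = 3

Since gcd(98, 175) = 7 and 525 = 7·75, Bézout's identity guarantees a solution.
Dividing through by 7 reduces the equation to 14u + 25v = 75.
Dividing repeatedly: 25 = 1·14 + 11, 14 = 1·11 + 3, 11 = 3·3 + 2, 3 = 1·2 + 1, 2 = 2·1 + 0.
Back-substituting, 1 = 3 − 1·2 = 3 − (11 − 3·3) = −11 + 4·3 = −11 + 4·(14 − 1·11) = 4·14 − 5·11 = 4·14 − 5·(25 − 1·14) = −5·25 + 9·14; that is, 14·9 + 25·(-5) = 1.
Multiplying through by 75: u = 9·75 = 675, v = (-5)·75 = -375 is a solution.
Subtracting 27·25 from u and adding 27·14 to v gives the tidier solution (0, 3).
Indeed 98·0 + 175·3 = 0 + 525 = 525.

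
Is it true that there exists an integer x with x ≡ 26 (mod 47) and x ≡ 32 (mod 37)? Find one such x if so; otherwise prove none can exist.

The moduli 47 and 37 are coprime, so by the Chinese Remainder Theorem a unique solution modulo 1739 exists.
Write x = 26 + 47t and require 26 + 47t ≡ 32 (mod 37), i.e. 47t ≡ 6 (mod 37).
47 ≡ 10 (mod 37), so this reads 10t ≡ 6 (mod 37). To invert 10 modulo 37: 37 = 3·10 + 7, 10 = 1·7 + 3, 7 = 2·3 + 1, 3 = 3·1 + 0, and unwinding, 1 = 7 − 2·3 = 7 − 2·(10 − 1·7) = −2·10 + 3·7 = −2·10 + 3·(37 − 3·10) = 3·37 − 11·10. Thus 10⁻¹ ≡ -11 ≡ 26 (mod 37).
Therefore t ≡ 26·6 = 156 ≡ 8 (mod 37).
With t = 8: x = 26 + 47·8 = 402.
Verify: 402 = 8·47 + 26 and 402 = 10·37 + 32. ✓

x = 402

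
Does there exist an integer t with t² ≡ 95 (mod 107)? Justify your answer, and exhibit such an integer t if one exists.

Apply Euler's criterion with the prime 107: 95 is a quadratic residue iff 95^53 ≡ 1 (mod 107), and a non-residue iff it is ≡ −1.
Repeated squaring mod 107: 95^2 = 9025 ≡ 37; 95^4 ≡ 37² = 1369 ≡ 85; 95^8 ≡ 85² = 7225 ≡ 56; 95^16 ≡ 56² = 3136 ≡ 33; 95^32 ≡ 33² = 1089 ≡ 19.
Since 53 = 32 + 16 + 4 + 1, 95^53 ≡ 19 · 33 · 85 · 95; multiplying out mod 107: 19·33 = 627 ≡ 92, then 92·85 = 7820 ≡ 9, then 9·95 = 855 ≡ 106. Thus 95^53 ≡ 106 ≡ −1 (mod 107).
The value −1 means 95 is a non-residue modulo 107, so t² ≡ 95 (mod 107) is impossible.

No, no such integer exists.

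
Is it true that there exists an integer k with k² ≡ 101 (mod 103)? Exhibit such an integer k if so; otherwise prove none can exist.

There is no such integer.

Apply Euler's criterion with the prime 103: 101 is a quadratic residue iff 101^51 ≡ 1 (mod 103), and a non-residue iff it is ≡ −1.
Squaring successively (mod 103): 101^2 = 10201 ≡ 4; 101^4 ≡ 4² = 16 ≡ 16; 101^8 ≡ 16² = 256 ≡ 50; 101^16 ≡ 50² = 2500 ≡ 28; 101^32 ≡ 28² = 784 ≡ 63.
Since 51 = 32 + 16 + 2 + 1, 101^51 ≡ 63 · 28 · 4 · 101; multiplying out mod 103: 63·28 = 1764 ≡ 13, then 13·4 = 52 ≡ 52, then 52·101 = 5252 ≡ 102. Thus 101^51 ≡ 102 ≡ −1 (mod 103).
The value −1 means 101 is a non-residue modulo 103, so k² ≡ 101 (mod 103) is impossible.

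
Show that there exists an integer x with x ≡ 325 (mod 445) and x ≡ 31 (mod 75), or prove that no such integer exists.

Reduce both congruences modulo 5, which divides 445 and 75: they say x ≡ 325 (mod 5) and x ≡ 31 (mod 5).
But 325 mod 5 = 0 while 31 mod 5 = 1, a contradiction.
Hence the system has no solution.

No, no such integer exists.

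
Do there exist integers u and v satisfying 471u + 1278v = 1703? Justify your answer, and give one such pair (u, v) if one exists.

No such integers exist.

gcd(471, 1278) = 3, so every integer of the form 471u + 1278v is a multiple of 3.
But 1703 = 3·567 + 2, so 3 ∤ 1703.
Hence no integers u, v satisfy the equation.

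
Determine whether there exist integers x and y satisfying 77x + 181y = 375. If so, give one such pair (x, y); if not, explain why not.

Since gcd(77, 181) = 1, every integer is an integer combination of 77 and 181.
Euclidean algorithm: 181 = 2·77 + 27, 77 = 2·27 + 23, 27 = 1·23 + 4, 23 = 5·4 + 3, 4 = 1·3 + 1, 3 = 3·1 + 0.
Unwinding: 1 = 4 − 1·3 = 4 − (23 − 5·4) = −23 + 6·4 = −23 + 6·(27 − 1·23) = 6·27 − 7·23 = 6·27 − 7·(77 − 2·27) = −7·77 + 20·27 = −7·77 + 20·(181 − 2·77) = 20·181 − 47·77, i.e. 77·(-47) + 181·20 = 1.
Times 375: 77·(-17625) + 181·7500 = 375, so (-17625, 7500) solves it.
The general solution is x = -17625 + 181k, y = 7500 − 77k; taking k = 98 gives the smaller pair x = 113, y = -46.
Indeed 77·113 + 181·(-46) = 8701 − 8326 = 375.

x = 113, y = -46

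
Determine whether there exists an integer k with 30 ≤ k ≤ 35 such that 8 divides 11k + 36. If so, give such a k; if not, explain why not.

The values of 11k + 36 for k = 30, 31, …, 35 are 366, 377, 388, 399, 410, 421; reduced mod 8 these are 6, 1, 4, 7, 2, 5.
The residue 0 does not occur, so no k in [30, 35] makes 11k + 36 a multiple of 8.

No, no such integer k in that range exists.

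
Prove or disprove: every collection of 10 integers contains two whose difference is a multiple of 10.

No, the set {18, 19, 20, 21, 22, 23, 24, 25, 26, 27} is a counterexample.

Try 10 consecutive integers, 18, 19, …, 27. Their remainders mod 10 are 8, 9, 0, 1, 2, 3, 4, 5, 6, 7 — pairwise different, as any 10 ≤ 10 consecutive integers have distinct residues.
Any two of them differ by at most 9 < 10 and by at least 1, so no difference is a multiple of 10.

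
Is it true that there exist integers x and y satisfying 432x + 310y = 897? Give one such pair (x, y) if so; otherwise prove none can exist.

No, no such integers exist.

Both 432 and 310 are divisible by gcd(432, 310) = 2, hence so is any combination 432x + 310y.
But 897 is not a multiple of 2 (it leaves remainder 1).
So the equation is unsolvable over ℤ.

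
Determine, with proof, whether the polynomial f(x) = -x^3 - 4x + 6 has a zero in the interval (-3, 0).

f(-3) = 45 and f(0) = 6, both positive.
f'(x) = -3x^2 - 4 has discriminant 0² − 4·(-3)·(-4) = -48 < 0, so f' has no real roots and is negative for every real x.
So f is strictly decreasing; between -3 and 0 its values lie between f(-3) = 45 and f(0) = 6, all positive. Therefore f has no root in (-3, 0).

f has no root in that interval.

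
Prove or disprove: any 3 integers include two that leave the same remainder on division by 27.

No; for instance {6, 7, 8} is a counterexample.

Take the 3 consecutive integers 6, 7, 8: their residues mod 27 are all distinct because 3 ≤ 27.
So no two of them leave the same remainder on division by 27; the claim fails for this set.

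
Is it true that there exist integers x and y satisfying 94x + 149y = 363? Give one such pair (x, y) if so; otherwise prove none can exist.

x = 53, y = -31

Since gcd(94, 149) = 1, every integer is an integer combination of 94 and 149.
Euclidean algorithm: 149 = 1·94 + 55, 94 = 1·55 + 39, 55 = 1·39 + 16, 39 = 2·16 + 7, 16 = 2·7 + 2, 7 = 3·2 + 1, 2 = 2·1 + 0.
Working back up the chain: 1 = 7 − 3·2 = 7 − 3·(16 − 2·7) = −3·16 + 7·7 = −3·16 + 7·(39 − 2·16) = 7·39 − 17·16 = 7·39 − 17·(55 − 1·39) = −17·55 + 24·39 = −17·55 + 24·(94 − 1·55) = 24·94 − 41·55 = 24·94 − 41·(149 − 1·94) = −41·149 + 65·94. So 94·65 + 149·(-41) = 1.
Times 363: 94·23595 + 149·(-14883) = 363, so (23595, -14883) solves it.
Subtracting 158·149 from x and adding 158·94 to y gives the tidier solution (53, -31).
Check: 94·53 + 149·(-31) = 4982 − 4619 = 363. ✓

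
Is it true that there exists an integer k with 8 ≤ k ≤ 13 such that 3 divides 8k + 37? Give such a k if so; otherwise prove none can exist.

Scanning upward from k = 8 gives 101, 109, none divisible by 3. Try k = 10: 8·10 + 37 = 117 = 39·3, which is divisible by 3.

k = 10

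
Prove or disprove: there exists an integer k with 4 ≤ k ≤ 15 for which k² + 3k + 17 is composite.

At k = 15: 15² + 3·15 + 17 = 287 = 7·41, which is composite.

k = 15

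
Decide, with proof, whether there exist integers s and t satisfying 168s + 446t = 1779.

No such integers exist.

Both 168 and 446 are divisible by gcd(168, 446) = 2, hence so is any combination 168s + 446t.
However 1779 leaves remainder 1 on division by 2.
So the equation is unsolvable over ℤ.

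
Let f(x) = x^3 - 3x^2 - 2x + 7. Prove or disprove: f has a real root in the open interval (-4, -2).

The endpoint values f(-4) = -97 and f(-2) = -9 are both negative. Claim: f(x) < 0 for every x in (-4, -2).
Shift to the endpoint -2: with x = -2 − u (0 < u < 2), one computes f(-2 − u) = -u^3 - 9u^2 - 22u - 9.
All 4 nonzero coefficients of this polynomial in u are negative; hence for u > 0 the value is a sum of negative terms (the constant -9 among them).
So f is strictly negative on (-4, -2); no root exists in the interval.

No such root exists.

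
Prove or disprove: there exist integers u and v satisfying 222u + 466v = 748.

u = 165, v = -77

Every value of 222u + 466v is a multiple of gcd(222, 466) = 2; since 2 ∣ 748, solutions exist.
Dividing through by 2 reduces the equation to 111u + 233v = 374.
Dividing repeatedly: 233 = 2·111 + 11, 111 = 10·11 + 1, 11 = 11·1 + 0.
Unwinding: 1 = 111 − 10·11 = 111 − 10·(233 − 2·111) = −10·233 + 21·111, i.e. 111·21 + 233·(-10) = 1.
Scaling by 374 gives the particular solution (u, v) = (7854, -3740).
The general solution is u = 7854 + 233k, v = -3740 − 111k; taking k = -33 gives the smaller pair u = 165, v = -77.
Check: 222·165 + 466·(-77) = 36630 − 35882 = 748. ✓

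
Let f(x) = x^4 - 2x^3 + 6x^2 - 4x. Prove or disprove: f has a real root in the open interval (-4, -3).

f has no root in that interval.

The endpoint values f(-4) = 496 and f(-3) = 201 are both positive. Claim: f(x) > 0 for every x in (-4, -3).
Shift to the endpoint -3: with x = -3 − u (0 < u < 1), one computes f(-3 − u) = u^4 + 14u^3 + 78u^2 + 202u + 201.
All 5 nonzero coefficients of this polynomial in u are positive; hence for u > 0 the value is a sum of positive terms (the constant 201 among them).
Therefore f(x) > 0 throughout (-4, -3), and f has no zero there.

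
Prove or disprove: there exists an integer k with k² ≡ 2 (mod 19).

Since (19 − k)² ≡ k² (mod 19), it suffices to square k = 0, 1, …, 9: the residues are 0, 1, 4, 9, 16, 6, 17, 11, 7, 5.
The set of squares mod 19 is therefore {0, 1, 4, 5, 6, 7, 9, 11, 16, 17}, which does not contain 2.
Therefore k² ≡ 2 (mod 19) has no solution.

No, no such integer exists.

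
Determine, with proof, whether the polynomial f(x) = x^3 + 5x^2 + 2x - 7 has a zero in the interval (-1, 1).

f(-1) = -5 and f(1) = 1, which have opposite signs.
f is continuous everywhere (it is a polynomial), in particular on [-1, 1].
By the Intermediate Value Theorem f must vanish at some point of (-1, 1).

Yes, f has a root in the interval.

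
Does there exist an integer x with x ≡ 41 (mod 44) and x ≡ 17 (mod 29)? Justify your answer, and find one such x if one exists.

The moduli 44 and 29 are coprime, so by the Chinese Remainder Theorem a unique solution modulo 1276 exists.
Write x = 41 + 44t and require 41 + 44t ≡ 17 (mod 29), i.e. 44t ≡ 5 (mod 29).
44 ≡ 15 (mod 29), so this reads 15t ≡ 5 (mod 29). Since 15·2 = 30 = 1·29 + 1, the inverse of 15 mod 29 is 2.
Therefore t ≡ 2·5 = 10 (mod 29).
With t = 10: x = 41 + 44·10 = 481.
Verify: 481 = 10·44 + 41 and 481 = 16·29 + 17. ✓

x = 481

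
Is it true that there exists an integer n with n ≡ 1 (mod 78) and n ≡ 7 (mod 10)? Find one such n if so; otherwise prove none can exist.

n = 157

Here gcd(78, 10) = 2, and both 1 and 7 leave remainder 1 mod 2, so the system is consistent.
Step through n = 1, 1 + 78, 1 + 2·78, …: the values 1, 79, 157 reduce mod 10 to 1, 9, 7. The value 157 hits 7.
Check: 157 mod 78 = 1, 157 mod 10 = 7. ✓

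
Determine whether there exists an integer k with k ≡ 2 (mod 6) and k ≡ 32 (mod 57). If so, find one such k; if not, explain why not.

k = 32

gcd(6, 57) = 3. A simultaneous solution exists iff 2 ≡ 32 (mod 3); here 2 mod 3 = 2 = 32 mod 3, so it does.
List candidates k ≡ 2 (mod 6): 2, 8, 14, 20, 26, 32. Modulo 57 these are 2, 8, 14, 20, 26, 32; 32 gives 32 as required.
Indeed 32 ≡ 2 (mod 6) and 32 ≡ 32 (mod 57).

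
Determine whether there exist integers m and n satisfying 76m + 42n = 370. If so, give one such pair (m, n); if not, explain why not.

gcd(76, 42) = 2, and 2 divides 370, so integer solutions exist.
Dividing through by 2 reduces the equation to 38m + 21n = 185.
Euclidean algorithm: 38 = 1·21 + 17, 21 = 1·17 + 4, 17 = 4·4 + 1, 4 = 4·1 + 0.
Back-substituting, 1 = 17 − 4·4 = 17 − 4·(21 − 1·17) = −4·21 + 5·17 = −4·21 + 5·(38 − 1·21) = 5·38 − 9·21; that is, 38·5 + 21·(-9) = 1.
Scaling by 185 gives the particular solution (m, n) = (925, -1665).
Shifting by a multiple of (21, −38) keeps it a solution: m = 925 − 44·21 = 1, n = -1665 + 44·38 = 7.
Check: 76·1 + 42·7 = 76 + 294 = 370. ✓

m = 1, n = 7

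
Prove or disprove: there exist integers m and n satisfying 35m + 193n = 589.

35 and 193 are coprime, so 35m + 193n ranges over all of ℤ.
Run the Euclidean algorithm on 193 and 35: 193 = 5·35 + 18, 35 = 1·18 + 17, 18 = 1·17 + 1, 17 = 17·1 + 0.
Back-substituting, 1 = 18 − 1·17 = 18 − (35 − 1·18) = −35 + 2·18 = −35 + 2·(193 − 5·35) = 2·193 − 11·35; that is, 35·(-11) + 193·2 = 1.
Multiplying through by 589: m = (-11)·589 = -6479, n = 2·589 = 1178 is a solution.
Adding 34·193 to m and subtracting 34·35 from n gives the tidier solution (83, -12).
Check: 35·83 + 193·(-12) = 2905 − 2316 = 589. ✓

m = 83, n = -12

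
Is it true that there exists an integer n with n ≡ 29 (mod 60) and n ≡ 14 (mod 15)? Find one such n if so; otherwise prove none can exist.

Here gcd(60, 15) = 15, and both 29 and 14 leave remainder 14 mod 15, so the system is consistent.
The smallest candidate n = 29 works directly: 29 ≡ 14 (mod 15).
Check: 29 mod 60 = 29, 29 mod 15 = 14. ✓

n = 29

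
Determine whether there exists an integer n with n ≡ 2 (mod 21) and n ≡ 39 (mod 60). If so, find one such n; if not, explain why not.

Both moduli are multiples of 3 = gcd(21, 60), so any solution would satisfy n ≡ 2 and n ≡ 39 modulo 3 simultaneously.
However 2 ≡ 2 and 39 ≡ 0 (mod 3), and 2 ≠ 0.
Therefore no such n exists.

No such integer exists.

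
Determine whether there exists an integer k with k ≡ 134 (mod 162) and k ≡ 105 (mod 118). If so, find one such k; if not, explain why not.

There is no such integer.

Reduce both congruences modulo 2, which divides 162 and 118: they say k ≡ 134 (mod 2) and k ≡ 105 (mod 2).
But 134 mod 2 = 0 while 105 mod 2 = 1, a contradiction.
So no integer satisfies both congruences.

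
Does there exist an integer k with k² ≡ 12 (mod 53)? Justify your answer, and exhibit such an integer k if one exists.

Apply Euler's criterion with the prime 53: 12 is a quadratic residue iff 12^26 ≡ 1 (mod 53), and a non-residue iff it is ≡ −1.
Squaring successively (mod 53): 12^2 = 144 ≡ 38; 12^4 ≡ 38² = 1444 ≡ 13; 12^8 ≡ 13² = 169 ≡ 10; 12^16 ≡ 10² = 100 ≡ 47.
Since 26 = 16 + 8 + 2, 12^26 ≡ 47 · 10 · 38; multiplying out mod 53: 47·10 = 470 ≡ 46, then 46·38 = 1748 ≡ 52. Thus 12^26 ≡ 52 ≡ −1 (mod 53).
The value −1 means 12 is a non-residue modulo 53, so k² ≡ 12 (mod 53) is impossible.

No, no such integer exists.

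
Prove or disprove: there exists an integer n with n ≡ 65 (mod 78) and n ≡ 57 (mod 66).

No, no such integer exists.

gcd(78, 66) = 6. If n ≡ 65 (mod 78) and n ≡ 57 (mod 66), then n ≡ 65 (mod 6) and n ≡ 57 (mod 6).
However 65 ≡ 5 and 57 ≡ 3 (mod 6), and 5 ≠ 3.
So no integer satisfies both congruences.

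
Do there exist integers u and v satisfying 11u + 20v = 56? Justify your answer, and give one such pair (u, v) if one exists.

Since gcd(11, 20) = 1, every integer is an integer combination of 11 and 20.
Dividing repeatedly: 20 = 1·11 + 9, 11 = 1·9 + 2, 9 = 4·2 + 1, 2 = 2·1 + 0.
Unwinding: 1 = 9 − 4·2 = 9 − 4·(11 − 1·9) = −4·11 + 5·9 = −4·11 + 5·(20 − 1·11) = 5·20 − 9·11, i.e. 11·(-9) + 20·5 = 1.
Scaling by 56 gives the particular solution (u, v) = (-504, 280).
Shifting by a multiple of (20, −11) keeps it a solution: u = -504 + 26·20 = 16, v = 280 − 26·11 = -6.
Check: 11·16 + 20·(-6) = 176 − 120 = 56. ✓

u = 16, v = -6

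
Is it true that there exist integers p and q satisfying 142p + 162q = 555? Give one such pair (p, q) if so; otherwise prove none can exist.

No, no such integers exist.

gcd(142, 162) = 2, so every integer of the form 142p + 162q is a multiple of 2.
But 555 = 2·277 + 1, so 2 ∤ 555.
Hence no integers p, q satisfy the equation.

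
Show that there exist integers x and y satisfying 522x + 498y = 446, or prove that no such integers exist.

gcd(522, 498) = 6, so every integer of the form 522x + 498y is a multiple of 6.
But 446 is not a multiple of 6 (it leaves remainder 2).
Hence no integers x, y satisfy the equation.

There are no such integers.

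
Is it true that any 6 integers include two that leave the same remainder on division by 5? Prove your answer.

Partition the integers by their residue mod 5; there are 5 classes.
Placing 6 integers into 5 classes, some class receives at least two — say a and b.
So a and b have equal remainders mod 5, which is exactly what was to be shown.

Yes.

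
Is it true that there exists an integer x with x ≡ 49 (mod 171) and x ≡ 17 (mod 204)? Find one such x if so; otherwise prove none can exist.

No such integer exists.

Both moduli are multiples of 3 = gcd(171, 204), so any solution would satisfy x ≡ 49 and x ≡ 17 modulo 3 simultaneously.
These are incompatible: 49 − 17 = 32 is not divisible by 3.
So no integer satisfies both congruences.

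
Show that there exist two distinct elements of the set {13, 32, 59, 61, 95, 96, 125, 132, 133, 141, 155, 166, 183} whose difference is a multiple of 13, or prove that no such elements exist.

Two integers differ by a multiple of 13 exactly when they have the same residue mod 13. The residues are 13↦0, 32↦6, 59↦7, 61↦9, 95↦4, 96↦5, 125↦8, 132↦2, 133↦3, 141↦11, 155↦12, 166↦10, 183↦1.
No residue repeats among the 13 elements, so no pair has difference ≡ 0 (mod 13).

No such pair exists.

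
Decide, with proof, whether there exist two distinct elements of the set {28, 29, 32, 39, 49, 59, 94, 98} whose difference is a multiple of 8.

Reduce each element modulo 8: 28↦4, 29↦5, 32↦0, 39↦7, 49↦1, 59↦3, 94↦6, 98↦2.
These 8 residues are pairwise different, hence no difference of two elements is divisible by 8.

No such pair exists.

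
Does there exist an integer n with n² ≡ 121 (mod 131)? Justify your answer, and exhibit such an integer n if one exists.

Take n = 11. Then 11² = 121, and since 0 ≤ 121 < 131 this is already reduced: 11² ≡ 121 (mod 131).

n = 11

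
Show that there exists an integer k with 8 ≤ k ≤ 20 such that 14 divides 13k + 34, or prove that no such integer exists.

Scanning upward from k = 8 gives 138, 151, 164, 177, 190, 203, 216, 229, 242, 255, 268, 281, none divisible by 14. Try k = 20: 13·20 + 34 = 294 = 21·14, which is divisible by 14.

k = 20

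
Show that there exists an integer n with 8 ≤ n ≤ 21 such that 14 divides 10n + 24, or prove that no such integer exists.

n = 13

Scanning upward from n = 8 gives 104, 114, 124, 134, 144, none divisible by 14. n = 13 works, since 10·13 + 24 = 154 = 11·14.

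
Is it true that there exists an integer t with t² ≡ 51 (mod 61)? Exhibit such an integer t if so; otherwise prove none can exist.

No such integer exists.

61 is prime, so by Euler's criterion 51 is a square mod 61 iff 51^((61−1)/2) = 51^30 ≡ 1 (mod 61).
Squaring successively (mod 61): 51^2 = 2601 ≡ 39; 51^4 ≡ 39² = 1521 ≡ 57; 51^8 ≡ 57² = 3249 ≡ 16; 51^16 ≡ 16² = 256 ≡ 12.
Since 30 = 16 + 8 + 4 + 2, 51^30 ≡ 12 · 16 · 57 · 39; multiplying out mod 61: 12·16 = 192 ≡ 9, then 9·57 = 513 ≡ 25, then 25·39 = 975 ≡ 60. Thus 51^30 ≡ 60 ≡ −1 (mod 61).
The value −1 means 51 is a non-residue modulo 61, so t² ≡ 51 (mod 61) is impossible.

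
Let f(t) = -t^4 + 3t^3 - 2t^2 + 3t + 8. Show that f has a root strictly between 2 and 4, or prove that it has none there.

f(2) = 14 and f(4) = -76, which have opposite signs.
Since f is a polynomial it is continuous on [2, 4].
By the Intermediate Value Theorem, f takes the value 0 somewhere in the open interval.

Such a root exists.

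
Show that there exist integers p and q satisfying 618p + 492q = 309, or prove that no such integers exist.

gcd(618, 492) = 6, so every integer of the form 618p + 492q is a multiple of 6.
However 309 leaves remainder 3 on division by 6.
Therefore 618p + 492q = 309 has no solution in integers.

No, no such integers exist.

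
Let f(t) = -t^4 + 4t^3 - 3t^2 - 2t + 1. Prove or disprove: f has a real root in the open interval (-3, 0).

f(-3) = -209 and f(0) = 1, which have opposite signs.
As a polynomial, f is continuous on every closed interval.
By the Intermediate Value Theorem f must vanish at some point of (-3, 0).

Such a root exists.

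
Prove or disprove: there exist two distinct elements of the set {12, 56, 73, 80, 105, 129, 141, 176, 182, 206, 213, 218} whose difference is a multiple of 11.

Both 12 and 56 leave remainder 1 on division by 11; their difference 44 = 4·11 is a multiple of 11.

The pair (12, 56) works.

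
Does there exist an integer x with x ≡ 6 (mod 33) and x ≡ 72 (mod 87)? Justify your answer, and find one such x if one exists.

x = 72

The moduli are not coprime: gcd(33, 87) = 3. Compatibility requires 3 ∣ (72 − 6) = 66, which holds, so solutions exist.
List candidates x ≡ 6 (mod 33): 6, 39, 72. Modulo 87 these are 6, 39, 72; 72 gives 72 as required.
Indeed 72 ≡ 6 (mod 33) and 72 ≡ 72 (mod 87).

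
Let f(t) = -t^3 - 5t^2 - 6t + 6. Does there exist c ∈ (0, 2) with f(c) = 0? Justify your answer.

Yes, such a c exists.

f(0) = 6 and f(2) = -34, which have opposite signs.
Since f is a polynomial it is continuous on [0, 2].
The Intermediate Value Theorem then guarantees some c ∈ (0, 2) with f(c) = 0.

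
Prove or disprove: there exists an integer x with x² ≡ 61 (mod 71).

71 is prime, so by Euler's criterion 61 is a square mod 71 iff 61^((71−1)/2) = 61^35 ≡ 1 (mod 71).
Squaring successively (mod 71): 61^2 = 3721 ≡ 29; 61^4 ≡ 29² = 841 ≡ 60; 61^8 ≡ 60² = 3600 ≡ 50; 61^16 ≡ 50² = 2500 ≡ 15; 61^32 ≡ 15² = 225 ≡ 12.
Since 35 = 32 + 2 + 1, 61^35 ≡ 12 · 29 · 61; multiplying out mod 71: 12·29 = 348 ≡ 64, then 64·61 = 3904 ≡ 70. Thus 61^35 ≡ 70 ≡ −1 (mod 71).
The value −1 means 61 is a non-residue modulo 71, so x² ≡ 61 (mod 71) is impossible.

There is no such integer.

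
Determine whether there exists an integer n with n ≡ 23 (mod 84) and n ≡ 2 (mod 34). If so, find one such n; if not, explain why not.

There is no such integer.

gcd(84, 34) = 2. If n ≡ 23 (mod 84) and n ≡ 2 (mod 34), then n ≡ 23 (mod 2) and n ≡ 2 (mod 2).
These are incompatible: 23 − 2 = 21 is not divisible by 2.
Therefore no such n exists.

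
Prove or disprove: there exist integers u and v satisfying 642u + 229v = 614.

Since gcd(642, 229) = 1, every integer is an integer combination of 642 and 229.
Dividing repeatedly: 642 = 2·229 + 184, 229 = 1·184 + 45, 184 = 4·45 + 4, 45 = 11·4 + 1, 4 = 4·1 + 0.
Back-substituting, 1 = 45 − 11·4 = 45 − 11·(184 − 4·45) = −11·184 + 45·45 = −11·184 + 45·(229 − 1·184) = 45·229 − 56·184 = 45·229 − 56·(642 − 2·229) = −56·642 + 157·229; that is, 642·(-56) + 229·157 = 1.
Scaling by 614 gives the particular solution (u, v) = (-34384, 96398).
Shifting by a multiple of (229, −642) keeps it a solution: u = -34384 + 151·229 = 195, v = 96398 − 151·642 = -544.
Check: 642·195 + 229·(-544) = 125190 − 124576 = 614. ✓

u = 195, v = -544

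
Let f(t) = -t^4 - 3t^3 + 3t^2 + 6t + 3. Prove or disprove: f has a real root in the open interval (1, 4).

f(1) = 8 and f(4) = -373, which have opposite signs.
Since f is a polynomial it is continuous on [1, 4].
By the Intermediate Value Theorem f must vanish at some point of (1, 4).

Yes, f has a root in the interval.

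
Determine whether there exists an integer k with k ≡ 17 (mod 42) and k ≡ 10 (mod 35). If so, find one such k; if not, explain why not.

The moduli are not coprime: gcd(42, 35) = 7. Compatibility requires 7 ∣ (10 − 17) = -7, which holds, so solutions exist.
List candidates k ≡ 17 (mod 42): 17, 59, 101, 143, 185. Modulo 35 these are 17, 24, 31, 3, 10; 185 gives 10 as required.
Indeed 185 ≡ 17 (mod 42) and 185 ≡ 10 (mod 35).

k = 185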